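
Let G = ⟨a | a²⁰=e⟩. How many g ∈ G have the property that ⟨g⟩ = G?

G is cyclic of order 20. An element generates G iff its order is 20, and a cyclic group of order 20 has exactly φ(20) = 8 such elements.

Answer: 8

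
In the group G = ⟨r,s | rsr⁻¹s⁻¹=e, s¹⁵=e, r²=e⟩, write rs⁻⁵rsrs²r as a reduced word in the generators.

Multiply left to right, reducing at each step:
  r · s⁻⁵ = rs¹⁰
  (rs¹⁰) · r = s¹⁰
  (s¹⁰) · s = s¹¹
  (s¹¹) · r = rs¹¹
  (rs¹¹) · s² = rs¹³
  (rs¹³) · r = s¹³

Answer: s¹³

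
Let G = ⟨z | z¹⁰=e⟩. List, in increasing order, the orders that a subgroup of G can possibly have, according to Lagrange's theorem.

|G| = 10 = 2 · 5. By Lagrange's theorem the order of any subgroup divides 10; the divisors of 10 are 1, 2, 5, 10.

Answer: 1, 2, 5, 10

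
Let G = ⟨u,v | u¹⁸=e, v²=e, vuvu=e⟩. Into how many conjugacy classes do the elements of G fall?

The conjugacy classes (representative and size) are:
  [e] (size 1), [u] (size 2), [u²] (size 2), [u³] (size 2), [u¹⁴] (size 2), [u⁵] (size 2), [u¹²] (size 2), [u⁷] (size 2), [u¹⁰] (size 2), [u⁹] (size 1), [u¹⁰v] (size 9), [uv] (size 9).
Class equation: 1 + 2 + 2 + 2 + 2 + 2 + 2 + 2 + 2 + 1 + 9 + 9 = 36 = |G|. So G has 12 conjugacy classes.

Answer: 12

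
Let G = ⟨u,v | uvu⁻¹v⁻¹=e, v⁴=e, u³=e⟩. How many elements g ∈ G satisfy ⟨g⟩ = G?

G is cyclic of order 12. An element generates G iff its order is 12, and a cyclic group of order 12 has exactly φ(12) = 4 such elements.

Answer: 4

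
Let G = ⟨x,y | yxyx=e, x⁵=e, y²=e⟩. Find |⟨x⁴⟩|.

|⟨x⁴⟩| equals the order of x⁴. Compute successive powers until reaching e:
  (x⁴)¹ = x⁴, (x⁴)² = x³, (x⁴)³ = x², (x⁴)⁴ = x, (x⁴)⁵ = e.
The smallest positive k with (x⁴)ᵏ = e is 5, so |⟨x⁴⟩| = 5.

Answer: 5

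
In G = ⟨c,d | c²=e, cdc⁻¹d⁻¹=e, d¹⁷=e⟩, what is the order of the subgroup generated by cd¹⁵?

|⟨cd¹⁵⟩| equals the order of cd¹⁵. Compute successive powers until reaching e:
  (cd¹⁵)¹ = cd¹⁵, (cd¹⁵)² = d¹³, (cd¹⁵)³ = cd¹¹, (cd¹⁵)⁴ = d⁹, (cd¹⁵)⁵ = cd⁷, (cd¹⁵)⁶ = d⁵, (cd¹⁵)⁷ = cd³, (cd¹⁵)⁸ = d, (cd¹⁵)⁹ = cd¹⁶, (cd¹⁵)¹⁰ = d¹⁴, (cd¹⁵)¹¹ = cd¹², (cd¹⁵)¹² = d¹⁰, (cd¹⁵)¹³ = cd⁸, (cd¹⁵)¹⁴ = d⁶, (cd¹⁵)¹⁵ = cd⁴, (cd¹⁵)¹⁶ = d², (cd¹⁵)¹⁷ = c, (cd¹⁵)¹⁸ = d¹⁵, (cd¹⁵)¹⁹ = cd¹³, (cd¹⁵)²⁰ = d¹¹, (cd¹⁵)²¹ = cd⁹, (cd¹⁵)²² = d⁷, (cd¹⁵)²³ = cd⁵, (cd¹⁵)²⁴ = d³, (cd¹⁵)²⁵ = cd, (cd¹⁵)²⁶ = d¹⁶, (cd¹⁵)²⁷ = cd¹⁴, (cd¹⁵)²⁸ = d¹², (cd¹⁵)²⁹ = cd¹⁰, (cd¹⁵)³⁰ = d⁸, (cd¹⁵)³¹ = cd⁶, (cd¹⁵)³² = d⁴, (cd¹⁵)³³ = cd², (cd¹⁵)³⁴ = e.
The smallest positive k with (cd¹⁵)ᵏ = e is 34, so |⟨cd¹⁵⟩| = 34.

Answer: 34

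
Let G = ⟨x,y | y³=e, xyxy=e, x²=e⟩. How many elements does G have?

Enumerate words in the generators, reducing via the relations: the distinct elements are
  {e, x, y, xy, y², xy²}.
No further products give new elements, so |G| = 6.

Answer: 6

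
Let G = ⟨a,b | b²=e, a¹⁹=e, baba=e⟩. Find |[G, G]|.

G' = [G, G] is generated by all commutators. The generator-pair commutators are: [a, b] = a².
The subgroup they normally generate is {e, a, a², a³, a⁴, a⁵, a⁶, a⁷, a⁸, a⁹, a¹⁰, a¹¹, a¹², a¹³, a¹⁴, a¹⁵, a¹⁶, a¹⁷, a¹⁸}, of order 19.
Check: |G/G'| = 38/19 = 2 is the order of the abelianisation.

Answer: 19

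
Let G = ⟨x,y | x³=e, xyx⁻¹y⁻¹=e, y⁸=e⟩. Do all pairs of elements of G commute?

Each pair of generators commutes: x·y = xy = y·x. Since the generators pairwise commute, every element of G commutes with every other, so G is abelian.

Answer: Yes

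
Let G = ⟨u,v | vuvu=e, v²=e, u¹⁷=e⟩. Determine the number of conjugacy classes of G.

The conjugacy classes (representative and size) are:
  [e] (size 1), [u¹⁶] (size 2), [u²] (size 2), [u³] (size 2), [u¹³] (size 2), [u¹²] (size 2), [u⁶] (size 2), [u¹⁰] (size 2), [u⁹] (size 2), [u⁷v] (size 17).
Class equation: 1 + 2 + 2 + 2 + 2 + 2 + 2 + 2 + 2 + 17 = 34 = |G|. So G has 10 conjugacy classes.

Answer: 10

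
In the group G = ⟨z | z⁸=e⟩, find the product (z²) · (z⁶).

Compute (z²) · (z⁶) by multiplying left to right and reducing via the relations at each step:
  (z²) · z⁶ = e

Answer: e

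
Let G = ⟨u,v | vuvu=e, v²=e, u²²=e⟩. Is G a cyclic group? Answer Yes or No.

Every cyclic group is abelian. But u·v = uv while v·u = u²¹v, so u·v ≠ v·u and G is not abelian. Hence G is not cyclic.

Answer: No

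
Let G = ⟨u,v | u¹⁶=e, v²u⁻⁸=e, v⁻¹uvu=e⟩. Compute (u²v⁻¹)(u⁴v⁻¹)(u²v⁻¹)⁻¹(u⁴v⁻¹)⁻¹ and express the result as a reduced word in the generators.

[(u²v⁻¹), (u⁴v⁻¹)] = (u²v⁻¹)·(u⁴v⁻¹)·(u²v⁻¹)⁻¹·(u⁴v⁻¹)⁻¹.
  (u²v⁻¹) · (u⁴v⁻¹) = u⁶
  (u⁶) · (u²v) = v⁻¹
  (v⁻¹) · (u⁴v) = u¹²

Answer: u¹²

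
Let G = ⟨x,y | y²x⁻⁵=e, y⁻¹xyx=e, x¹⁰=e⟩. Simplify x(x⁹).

Compute x · (x⁹) by multiplying left to right and reducing via the relations at each step:
  x · x⁹ = e

Answer: e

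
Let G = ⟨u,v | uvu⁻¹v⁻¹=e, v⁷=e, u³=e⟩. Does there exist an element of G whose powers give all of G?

|G| = 21. The element uv has order 21 (its powers give 21 distinct elements), so ⟨uv⟩ = G and G is cyclic.

Answer: Yes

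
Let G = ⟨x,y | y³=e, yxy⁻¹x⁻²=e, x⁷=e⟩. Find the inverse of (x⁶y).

The order of (x⁶y) is 3 (smallest k with (x⁶y)ᵏ = e), so (x⁶y)⁻¹ = (x⁶y)² = x⁴y².
Check: (x⁶y) · (x⁴y²) → (x⁶y) · x⁴ = y;   y · y² = e, giving e as required.

Answer: x⁴y²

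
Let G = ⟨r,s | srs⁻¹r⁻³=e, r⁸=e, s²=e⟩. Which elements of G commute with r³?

⟨r³⟩ ⊆ C_G(r³) since powers of r³ commute with r³; so |C_G(r³)| ≥ |⟨r³⟩| = 8.
By orbit–stabilizer, |C_G(r³)| = |G| / |conj. class of r³| = 16 / 2 = 8.
The 8 elements commuting with r³ are {e, r, r², r³, r⁴, r⁵, r⁶, r⁷}.

Answer: {e, r, r², r³, r⁴, r⁵, r⁶, r⁷}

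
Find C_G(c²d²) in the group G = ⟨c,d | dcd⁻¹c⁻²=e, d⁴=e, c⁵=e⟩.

⟨c²d²⟩ ⊆ C_G(c²d²) since powers of c²d² commute with c²d²; so |C_G(c²d²)| ≥ |⟨c²d²⟩| = 2.
By orbit–stabilizer, |C_G(c²d²)| = |G| / |conj. class of c²d²| = 20 / 5 = 4.
The 4 elements commuting with c²d² are {e, c²d², c⁴d, c³d³}.

Answer: {e, c²d², c⁴d, c³d³}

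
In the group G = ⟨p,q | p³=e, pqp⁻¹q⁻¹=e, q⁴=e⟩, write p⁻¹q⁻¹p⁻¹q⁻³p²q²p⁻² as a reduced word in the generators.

Multiply left to right, reducing at each step:
  (p²) · q⁻¹ = p²q³
  (p²q³) · p⁻¹ = pq³
  (pq³) · q⁻³ = p
  p · p² = e
  e · q² = q²
  (q²) · p⁻² = pq²

Answer: pq²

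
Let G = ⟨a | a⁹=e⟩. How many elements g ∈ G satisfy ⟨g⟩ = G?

G is cyclic of order 9. An element generates G iff its order is 9, and a cyclic group of order 9 has exactly φ(9) = 6 such elements.

Answer: 6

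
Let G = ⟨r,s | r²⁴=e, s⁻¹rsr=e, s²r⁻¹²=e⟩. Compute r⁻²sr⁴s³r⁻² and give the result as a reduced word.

Multiply left to right, reducing at each step:
  (r²²) · s = r¹⁰s⁻¹
  (r¹⁰s⁻¹) · r⁴ = r⁶s⁻¹
  (r⁶s⁻¹) · s³ = r¹⁸
  (r¹⁸) · r⁻² = r¹⁶

Answer: r¹⁶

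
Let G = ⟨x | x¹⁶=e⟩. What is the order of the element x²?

Compute successive powers until reaching e:
  (x²)¹ = x², (x²)² = x⁴, (x²)³ = x⁶, (x²)⁴ = x⁸, (x²)⁵ = x¹⁰, (x²)⁶ = x¹², (x²)⁷ = x¹⁴, (x²)⁸ = e.
The smallest positive k with (x²)ᵏ = e is 8.

Answer: 8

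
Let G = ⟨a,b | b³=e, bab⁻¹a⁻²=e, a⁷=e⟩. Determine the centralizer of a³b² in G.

⟨a³b²⟩ ⊆ C_G(a³b²) since powers of a³b² commute with a³b²; so |C_G(a³b²)| ≥ |⟨a³b²⟩| = 3.
By orbit–stabilizer, |C_G(a³b²)| = |G| / |conj. class of a³b²| = 21 / 7 = 3.
The 3 elements commuting with a³b² are {e, ab, a³b²}.

Answer: {e, ab, a³b²}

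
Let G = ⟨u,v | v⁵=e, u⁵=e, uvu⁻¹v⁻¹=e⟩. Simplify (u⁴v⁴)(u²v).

Compute (u⁴v⁴) · (u²v) by multiplying left to right and reducing via the relations at each step:
  (u⁴v⁴) · u² = uv⁴
  (uv⁴) · v = u

Answer: u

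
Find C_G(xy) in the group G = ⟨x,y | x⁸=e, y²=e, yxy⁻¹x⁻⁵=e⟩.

⟨xy⟩ ⊆ C_G(xy) since powers of xy commute with xy; so |C_G(xy)| ≥ |⟨xy⟩| = 8.
By orbit–stabilizer, |C_G(xy)| = |G| / |conj. class of xy| = 16 / 2 = 8.
The 8 elements commuting with xy are {e, x², x⁴, x⁶, x⁵y, xy, x⁷y, x³y}.

Answer: {e, x², x⁴, x⁶, x⁵y, xy, x⁷y, x³y}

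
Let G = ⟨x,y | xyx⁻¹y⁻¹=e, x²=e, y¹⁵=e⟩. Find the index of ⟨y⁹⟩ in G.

First find ord(y⁹) by computing successive powers:
  (y⁹)¹ = y⁹, (y⁹)² = y³, (y⁹)³ = y¹², (y⁹)⁴ = y⁶, (y⁹)⁵ = e.
So |⟨y⁹⟩| = ord(y⁹) = 5. With |G| = 30, by Lagrange [G : ⟨y⁹⟩] = 30/5 = 6.

Answer: 6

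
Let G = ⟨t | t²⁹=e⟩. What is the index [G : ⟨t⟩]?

First find ord(t) by computing successive powers:
  t¹ = t, t² = t², t³ = t³, t⁴ = t⁴, t⁵ = t⁵, t⁶ = t⁶, t⁷ = t⁷, t⁸ = t⁸, t⁹ = t⁹, t¹⁰ = t¹⁰, t¹¹ = t¹¹, t¹² = t¹², t¹³ = t¹³, t¹⁴ = t¹⁴, t¹⁵ = t¹⁵, t¹⁶ = t¹⁶, t¹⁷ = t¹⁷, t¹⁸ = t¹⁸, t¹⁹ = t¹⁹, t²⁰ = t²⁰, t²¹ = t²¹, t²² = t²², t²³ = t²³, t²⁴ = t²⁴, t²⁵ = t²⁵, t²⁶ = t²⁶, t²⁷ = t²⁷, t²⁸ = t²⁸, t²⁹ = e.
So |⟨t⟩| = ord(t) = 29. With |G| = 29, by Lagrange [G : ⟨t⟩] = 29/29 = 1.

Answer: 1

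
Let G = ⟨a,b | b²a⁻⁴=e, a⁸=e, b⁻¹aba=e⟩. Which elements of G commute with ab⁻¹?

⟨ab⁻¹⟩ ⊆ C_G(ab⁻¹) since powers of ab⁻¹ commute with ab⁻¹; so |C_G(ab⁻¹)| ≥ |⟨ab⁻¹⟩| = 4.
By orbit–stabilizer, |C_G(ab⁻¹)| = |G| / |conj. class of ab⁻¹| = 16 / 4 = 4.
The 4 elements commuting with ab⁻¹ are {e, a⁴, ab, ab⁻¹}.

Answer: {e, a⁴, ab, ab⁻¹}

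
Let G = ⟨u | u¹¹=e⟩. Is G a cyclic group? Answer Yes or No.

|G| = 11. The element u has order 11 (its powers give 11 distinct elements), so ⟨u⟩ = G and G is cyclic.

Answer: Yes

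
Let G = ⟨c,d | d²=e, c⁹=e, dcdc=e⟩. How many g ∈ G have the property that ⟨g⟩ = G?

⟨g⟩ = G would require ord(g) = |G| = 18, but the maximum element order in G is 9 < 18. So G is not cyclic and no single element generates it: the count is 0.

Answer: 0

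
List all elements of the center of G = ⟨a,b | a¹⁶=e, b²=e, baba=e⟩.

An element z ∈ Z(G) iff z commutes with every generator.
For example a⁸ is central: (a⁸)·a = a⁹ = a·(a⁸); (a⁸)·b = a⁸b = b·(a⁸).
Whereas a ∉ Z(G) since a·b = ab ≠ a¹⁵b = b·a.
Checking each of the 32 elements this way gives Z(G) = {e, a⁸}, of order 2.

Answer: {e, a⁸}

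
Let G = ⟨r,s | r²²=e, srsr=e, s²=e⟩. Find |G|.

Enumerate words in the generators, reducing via the relations: the distinct elements are
  {e, r, s, rs, r², r³, r⁴, r⁵, r⁶, r⁷, r⁸, r⁹, r²s, r²¹, r²⁰, r³s, r¹², r¹³, r¹¹, r¹⁰, r¹⁴, r¹⁵, r¹⁶, r¹⁷, r¹⁸, r¹⁹, r⁴s, r⁵s, r⁶s, r⁷s, r⁸s, r⁹s, r²¹s, r²⁰s, r¹²s, r¹³s, r¹¹s, r¹⁰s, r¹⁴s, r¹⁵s, r¹⁶s, r¹⁷s, r¹⁸s, r¹⁹s}.
No further products give new elements, so |G| = 44.

Answer: 44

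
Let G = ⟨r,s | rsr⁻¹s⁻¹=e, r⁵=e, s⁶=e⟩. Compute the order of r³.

Compute successive powers until reaching e:
  (r³)¹ = r³, (r³)² = r, (r³)³ = r⁴, (r³)⁴ = r², (r³)⁵ = e.
The smallest positive k with (r³)ᵏ = e is 5.

Answer: 5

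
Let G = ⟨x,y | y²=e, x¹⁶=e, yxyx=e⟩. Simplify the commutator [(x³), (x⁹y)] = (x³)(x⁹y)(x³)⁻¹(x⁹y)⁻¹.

[(x³), (x⁹y)] = (x³)·(x⁹y)·(x³)⁻¹·(x⁹y)⁻¹.
  (x³) · (x⁹y) = x¹²y
  (x¹²y) · (x¹³) = x¹⁵y
  (x¹⁵y) · (x⁹y) = x⁶

Answer: x⁶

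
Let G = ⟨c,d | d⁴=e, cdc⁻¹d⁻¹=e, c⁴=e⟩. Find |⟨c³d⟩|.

|⟨c³d⟩| equals the order of c³d. Compute successive powers until reaching e:
  (c³d)¹ = c³d, (c³d)² = c²d², (c³d)³ = cd³, (c³d)⁴ = e.
The smallest positive k with (c³d)ᵏ = e is 4, so |⟨c³d⟩| = 4.

Answer: 4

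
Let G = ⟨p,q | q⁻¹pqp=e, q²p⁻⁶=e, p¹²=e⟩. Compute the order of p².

Compute successive powers until reaching e:
  (p²)¹ = p², (p²)² = p⁴, (p²)³ = p⁶, (p²)⁴ = p⁸, (p²)⁵ = p¹⁰, (p²)⁶ = e.
The smallest positive k with (p²)ᵏ = e is 6.

Answer: 6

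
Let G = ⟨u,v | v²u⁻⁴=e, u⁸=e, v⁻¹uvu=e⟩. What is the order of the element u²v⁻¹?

Compute successive powers until reaching e:
  (u²v⁻¹)¹ = u²v⁻¹, (u²v⁻¹)² = u⁴, (u²v⁻¹)³ = u²v, (u²v⁻¹)⁴ = e.
The smallest positive k with (u²v⁻¹)ᵏ = e is 4.

Answer: 4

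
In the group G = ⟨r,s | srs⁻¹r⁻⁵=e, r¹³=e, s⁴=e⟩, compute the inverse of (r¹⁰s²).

The order of (r¹⁰s²) is 2 (smallest k with (r¹⁰s²)ᵏ = e), so (r¹⁰s²)⁻¹ = (r¹⁰s²)¹ = r¹⁰s².
Check: (r¹⁰s²) · (r¹⁰s²) → (r¹⁰s²) · r¹⁰ = s²;   (s²) · s² = e, giving e as required.

Answer: r¹⁰s²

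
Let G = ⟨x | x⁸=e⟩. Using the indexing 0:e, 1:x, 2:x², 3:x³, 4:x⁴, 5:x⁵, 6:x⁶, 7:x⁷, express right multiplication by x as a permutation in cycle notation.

(0 1 2 3 4 5 6 7)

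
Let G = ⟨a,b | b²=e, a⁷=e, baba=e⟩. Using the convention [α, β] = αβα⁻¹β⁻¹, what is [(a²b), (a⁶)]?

[(a²b), (a⁶)] = (a²b)·(a⁶)·(a²b)⁻¹·(a⁶)⁻¹.
  (a²b) · (a⁶) = a³b
  (a³b) · (a²b) = a
  a · a = a²

Answer: a²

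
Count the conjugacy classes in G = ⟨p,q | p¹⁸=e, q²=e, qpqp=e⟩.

The conjugacy classes (representative and size) are:
  [e] (size 1), [p] (size 2), [p²] (size 2), [p³] (size 2), [p¹⁴] (size 2), [p⁵] (size 2), [p¹²] (size 2), [p⁷] (size 2), [p¹⁰] (size 2), [p⁹] (size 1), [p¹⁰q] (size 9), [pq] (size 9).
Class equation: 1 + 2 + 2 + 2 + 2 + 2 + 2 + 2 + 2 + 1 + 9 + 9 = 36 = |G|. So G has 12 conjugacy classes.

Answer: 12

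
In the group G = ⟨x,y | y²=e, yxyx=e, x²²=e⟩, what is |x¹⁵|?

Compute successive powers until reaching e:
  (x¹⁵)¹ = x¹⁵, (x¹⁵)² = x⁸, (x¹⁵)³ = x, (x¹⁵)⁴ = x¹⁶, (x¹⁵)⁵ = x⁹, (x¹⁵)⁶ = x², (x¹⁵)⁷ = x¹⁷, (x¹⁵)⁸ = x¹⁰, (x¹⁵)⁹ = x³, (x¹⁵)¹⁰ = x¹⁸, (x¹⁵)¹¹ = x¹¹, (x¹⁵)¹² = x⁴, (x¹⁵)¹³ = x¹⁹, (x¹⁵)¹⁴ = x¹², (x¹⁵)¹⁵ = x⁵, (x¹⁵)¹⁶ = x²⁰, (x¹⁵)¹⁷ = x¹³, (x¹⁵)¹⁸ = x⁶, (x¹⁵)¹⁹ = x²¹, (x¹⁵)²⁰ = x¹⁴, (x¹⁵)²¹ = x⁷, (x¹⁵)²² = e.
The smallest positive k with (x¹⁵)ᵏ = e is 22.

Answer: 22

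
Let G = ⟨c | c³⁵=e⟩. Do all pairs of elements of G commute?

G has a single generator, so G is cyclic and hence abelian.

Answer: Yes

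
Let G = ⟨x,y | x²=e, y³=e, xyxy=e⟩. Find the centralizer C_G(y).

⟨y⟩ ⊆ C_G(y) since powers of y commute with y; so |C_G(y)| ≥ |⟨y⟩| = 3.
By orbit–stabilizer, |C_G(y)| = |G| / |conj. class of y| = 6 / 2 = 3.
The 3 elements commuting with y are {e, y, y²}.

Answer: {e, y, y²}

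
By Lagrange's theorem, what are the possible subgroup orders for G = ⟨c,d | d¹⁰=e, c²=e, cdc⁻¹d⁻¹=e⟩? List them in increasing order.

|G| = 20 = 2² · 5. By Lagrange's theorem the order of any subgroup divides 20; the divisors of 20 are 1, 2, 4, 5, 10, 20.

Answer: 1, 2, 4, 5, 10, 20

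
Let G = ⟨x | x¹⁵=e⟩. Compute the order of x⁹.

Compute successive powers until reaching e:
  (x⁹)¹ = x⁹, (x⁹)² = x³, (x⁹)³ = x¹², (x⁹)⁴ = x⁶, (x⁹)⁵ = e.
The smallest positive k with (x⁹)ᵏ = e is 5.

Answer: 5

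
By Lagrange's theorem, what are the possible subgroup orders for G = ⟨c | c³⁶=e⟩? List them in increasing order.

|G| = 36 = 2² · 3². By Lagrange's theorem the order of any subgroup divides 36; the divisors of 36 are 1, 2, 3, 4, 6, 9, 12, 18, 36.

Answer: 1, 2, 3, 4, 6, 9, 12, 18, 36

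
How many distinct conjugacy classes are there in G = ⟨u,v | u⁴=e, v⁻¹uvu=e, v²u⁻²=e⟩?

The conjugacy classes (representative and size) are:
  [e] (size 1), [u³] (size 2), [u²] (size 1), [v⁻¹] (size 2), [uv⁻¹] (size 2).
Class equation: 1 + 2 + 1 + 2 + 2 = 8 = |G|. So G has 5 conjugacy classes.

Answer: 5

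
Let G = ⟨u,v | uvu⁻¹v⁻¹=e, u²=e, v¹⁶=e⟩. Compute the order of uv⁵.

Compute successive powers until reaching e:
  (uv⁵)¹ = uv⁵, (uv⁵)² = v¹⁰, (uv⁵)³ = uv¹⁵, (uv⁵)⁴ = v⁴, (uv⁵)⁵ = uv⁹, (uv⁵)⁶ = v¹⁴, (uv⁵)⁷ = uv³, (uv⁵)⁸ = v⁸, (uv⁵)⁹ = uv¹³, (uv⁵)¹⁰ = v², (uv⁵)¹¹ = uv⁷, (uv⁵)¹² = v¹², (uv⁵)¹³ = uv, (uv⁵)¹⁴ = v⁶, (uv⁵)¹⁵ = uv¹¹, (uv⁵)¹⁶ = e.
The smallest positive k with (uv⁵)ᵏ = e is 16.

Answer: 16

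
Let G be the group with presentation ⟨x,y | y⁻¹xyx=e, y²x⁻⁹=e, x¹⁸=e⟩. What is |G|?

Enumerate words in the generators, reducing via the relations: the distinct elements are
  {e, x, y, xy, x², x³, x⁴, x⁵, x⁶, x⁷, x⁸, x⁹, x²y, x³y, x¹², x¹³, x¹¹, x¹⁰, x¹⁴, x¹⁵, x¹⁶, x¹⁷, x⁴y, x⁵y, x⁶y, x⁷y, x⁸y, y⁻¹, xy⁻¹, x²y⁻¹, x³y⁻¹, x⁴y⁻¹, x⁵y⁻¹, x⁶y⁻¹, x⁷y⁻¹, x⁸y⁻¹}.
No further products give new elements, so |G| = 36.

Answer: 36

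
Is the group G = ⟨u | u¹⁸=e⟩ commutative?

G has a single generator, so G is cyclic and hence abelian.

Answer: Yes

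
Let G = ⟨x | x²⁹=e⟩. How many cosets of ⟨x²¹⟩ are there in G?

First find ord(x²¹) by computing successive powers:
  (x²¹)¹ = x²¹, (x²¹)² = x¹³, (x²¹)³ = x⁵, (x²¹)⁴ = x²⁶, (x²¹)⁵ = x¹⁸, (x²¹)⁶ = x¹⁰, (x²¹)⁷ = x², (x²¹)⁸ = x²³, (x²¹)⁹ = x¹⁵, (x²¹)¹⁰ = x⁷, (x²¹)¹¹ = x²⁸, (x²¹)¹² = x²⁰, (x²¹)¹³ = x¹², (x²¹)¹⁴ = x⁴, (x²¹)¹⁵ = x²⁵, (x²¹)¹⁶ = x¹⁷, (x²¹)¹⁷ = x⁹, (x²¹)¹⁸ = x, (x²¹)¹⁹ = x²², (x²¹)²⁰ = x¹⁴, (x²¹)²¹ = x⁶, (x²¹)²² = x²⁷, (x²¹)²³ = x¹⁹, (x²¹)²⁴ = x¹¹, (x²¹)²⁵ = x³, (x²¹)²⁶ = x²⁴, (x²¹)²⁷ = x¹⁶, (x²¹)²⁸ = x⁸, (x²¹)²⁹ = e.
So |⟨x²¹⟩| = ord(x²¹) = 29. With |G| = 29, by Lagrange [G : ⟨x²¹⟩] = 29/29 = 1.

Answer: 1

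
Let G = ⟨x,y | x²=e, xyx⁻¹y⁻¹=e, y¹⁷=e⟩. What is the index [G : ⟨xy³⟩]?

First find ord(xy³) by computing successive powers:
  (xy³)¹ = xy³, (xy³)² = y⁶, (xy³)³ = xy⁹, (xy³)⁴ = y¹², (xy³)⁵ = xy¹⁵, (xy³)⁶ = y, (xy³)⁷ = xy⁴, (xy³)⁸ = y⁷, (xy³)⁹ = xy¹⁰, (xy³)¹⁰ = y¹³, (xy³)¹¹ = xy¹⁶, (xy³)¹² = y², (xy³)¹³ = xy⁵, (xy³)¹⁴ = y⁸, (xy³)¹⁵ = xy¹¹, (xy³)¹⁶ = y¹⁴, (xy³)¹⁷ = x, (xy³)¹⁸ = y³, (xy³)¹⁹ = xy⁶, (xy³)²⁰ = y⁹, (xy³)²¹ = xy¹², (xy³)²² = y¹⁵, (xy³)²³ = xy, (xy³)²⁴ = y⁴, (xy³)²⁵ = xy⁷, (xy³)²⁶ = y¹⁰, (xy³)²⁷ = xy¹³, (xy³)²⁸ = y¹⁶, (xy³)²⁹ = xy², (xy³)³⁰ = y⁵, (xy³)³¹ = xy⁸, (xy³)³² = y¹¹, (xy³)³³ = xy¹⁴, (xy³)³⁴ = e.
So |⟨xy³⟩| = ord(xy³) = 34. With |G| = 34, by Lagrange [G : ⟨xy³⟩] = 34/34 = 1.

Answer: 1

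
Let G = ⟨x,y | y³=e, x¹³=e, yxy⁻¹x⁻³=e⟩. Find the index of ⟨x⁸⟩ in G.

First find ord(x⁸) by computing successive powers:
  (x⁸)¹ = x⁸, (x⁸)² = x³, (x⁸)³ = x¹¹, (x⁸)⁴ = x⁶, (x⁸)⁵ = x, (x⁸)⁶ = x⁹, (x⁸)⁷ = x⁴, (x⁸)⁸ = x¹², (x⁸)⁹ = x⁷, (x⁸)¹⁰ = x², (x⁸)¹¹ = x¹⁰, (x⁸)¹² = x⁵, (x⁸)¹³ = e.
So |⟨x⁸⟩| = ord(x⁸) = 13. With |G| = 39, by Lagrange [G : ⟨x⁸⟩] = 39/13 = 3.

Answer: 3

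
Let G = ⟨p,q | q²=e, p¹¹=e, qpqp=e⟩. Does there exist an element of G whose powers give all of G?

Every cyclic group is abelian. But p·q = pq while q·p = p¹⁰q, so p·q ≠ q·p and G is not abelian. Hence G is not cyclic.

Answer: No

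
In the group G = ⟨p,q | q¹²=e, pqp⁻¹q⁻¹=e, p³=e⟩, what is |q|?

Compute successive powers until reaching e:
  q¹ = q, q² = q², q³ = q³, q⁴ = q⁴, q⁵ = q⁵, q⁶ = q⁶, q⁷ = q⁷, q⁸ = q⁸, q⁹ = q⁹, q¹⁰ = q¹⁰, q¹¹ = q¹¹, q¹² = e.
The smallest positive k with qᵏ = e is 12.

Answer: 12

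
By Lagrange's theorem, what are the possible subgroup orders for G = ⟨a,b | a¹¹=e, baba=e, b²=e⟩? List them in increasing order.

|G| = 22 = 2 · 11. By Lagrange's theorem the order of any subgroup divides 22; the divisors of 22 are 1, 2, 11, 22.

Answer: 1, 2, 11, 22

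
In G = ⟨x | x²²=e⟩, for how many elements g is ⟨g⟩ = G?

G is cyclic of order 22. An element generates G iff its order is 22, and a cyclic group of order 22 has exactly φ(22) = 10 such elements.

Answer: 10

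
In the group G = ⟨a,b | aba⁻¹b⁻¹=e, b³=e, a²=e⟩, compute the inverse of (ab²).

The order of (ab²) is 6 (smallest k with (ab²)ᵏ = e), so (ab²)⁻¹ = (ab²)⁵ = ab.
Check: (ab²) · (ab) → (ab²) · a = b²;   (b²) · b = e, giving e as required.

Answer: ab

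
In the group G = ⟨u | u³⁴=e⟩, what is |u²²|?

Compute successive powers until reaching e:
  (u²²)¹ = u²², (u²²)² = u¹⁰, (u²²)³ = u³², (u²²)⁴ = u²⁰, (u²²)⁵ = u⁸, (u²²)⁶ = u³⁰, (u²²)⁷ = u¹⁸, (u²²)⁸ = u⁶, (u²²)⁹ = u²⁸, (u²²)¹⁰ = u¹⁶, (u²²)¹¹ = u⁴, (u²²)¹² = u²⁶, (u²²)¹³ = u¹⁴, (u²²)¹⁴ = u², (u²²)¹⁵ = u²⁴, (u²²)¹⁶ = u¹², (u²²)¹⁷ = e.
The smallest positive k with (u²²)ᵏ = e is 17.

Answer: 17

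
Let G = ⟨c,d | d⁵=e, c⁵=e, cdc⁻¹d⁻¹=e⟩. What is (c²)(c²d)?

Compute (c²) · (c²d) by multiplying left to right and reducing via the relations at each step:
  (c²) · c² = c⁴
  (c⁴) · d = c⁴d

Answer: c⁴d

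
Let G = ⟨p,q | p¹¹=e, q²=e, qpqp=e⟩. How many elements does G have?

Enumerate words in the generators, reducing via the relations: the distinct elements are
  {e, p, q, pq, p², p³, p⁴, p⁵, p⁶, p⁷, p⁸, p⁹, p²q, p³q, p¹⁰, p⁴q, p⁵q, p⁶q, p⁷q, p⁸q, p⁹q, p¹⁰q}.
No further products give new elements, so |G| = 22.

Answer: 22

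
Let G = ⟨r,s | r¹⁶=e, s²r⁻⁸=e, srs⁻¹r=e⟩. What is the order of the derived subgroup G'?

G' = [G, G] is generated by all commutators. The generator-pair commutators are: [r, s] = r².
The subgroup they normally generate is {e, r², r⁴, r⁶, r⁸, r¹⁰, r¹², r¹⁴}, of order 8.
Check: |G/G'| = 32/8 = 4 is the order of the abelianisation.

Answer: 8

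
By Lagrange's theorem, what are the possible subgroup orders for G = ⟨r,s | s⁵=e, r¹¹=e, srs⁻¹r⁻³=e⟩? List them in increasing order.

|G| = 55 = 5 · 11. By Lagrange's theorem the order of any subgroup divides 55; the divisors of 55 are 1, 5, 11, 55.

Answer: 1, 5, 11, 55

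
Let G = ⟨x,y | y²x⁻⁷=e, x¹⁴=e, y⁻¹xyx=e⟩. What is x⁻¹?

The order of x is 14 (smallest k with xᵏ = e), so x⁻¹ = x¹³ = x¹³.
Check: x · (x¹³) → x · x¹³ = e, giving e as required.

Answer: x¹³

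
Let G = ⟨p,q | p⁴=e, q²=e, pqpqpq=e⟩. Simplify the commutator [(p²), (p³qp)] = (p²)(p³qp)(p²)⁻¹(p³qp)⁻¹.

[(p²), (p³qp)] = (p²)·(p³qp)·(p²)⁻¹·(p³qp)⁻¹.
  (p²) · (p³qp) = pqp
  (pqp) · (p²) = pqp³
  (pqp³) · (p³qp) = qp²q

Answer: qp²q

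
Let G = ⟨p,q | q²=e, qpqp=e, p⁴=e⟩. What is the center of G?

An element z ∈ Z(G) iff z commutes with every generator.
For example p² is central: (p²)·p = p³ = p·(p²); (p²)·q = p²q = q·(p²).
Whereas p ∉ Z(G) since p·q = pq ≠ p³q = q·p.
Checking each of the 8 elements this way gives Z(G) = {e, p²}, of order 2.

Answer: {e, p²}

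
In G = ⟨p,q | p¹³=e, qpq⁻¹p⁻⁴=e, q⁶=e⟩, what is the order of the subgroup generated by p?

|⟨p⟩| equals the order of p. Compute successive powers until reaching e:
  p¹ = p, p² = p², p³ = p³, p⁴ = p⁴, p⁵ = p⁵, p⁶ = p⁶, p⁷ = p⁷, p⁸ = p⁸, p⁹ = p⁹, p¹⁰ = p¹⁰, p¹¹ = p¹¹, p¹² = p¹², p¹³ = e.
The smallest positive k with pᵏ = e is 13, so |⟨p⟩| = 13.

Answer: 13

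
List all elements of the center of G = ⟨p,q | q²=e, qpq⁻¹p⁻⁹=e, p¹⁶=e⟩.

An element z ∈ Z(G) iff z commutes with every generator.
For example p² is central: (p²)·p = p³ = p·(p²); (p²)·q = p²q = q·(p²).
Whereas p ∉ Z(G) since p·q = pq ≠ p⁹q = q·p.
Checking each of the 32 elements this way gives Z(G) = {e, p², p⁴, p⁶, p⁸, p¹⁰, p¹², p¹⁴}, of order 8.

Answer: {e, p², p⁴, p⁶, p⁸, p¹⁰, p¹², p¹⁴}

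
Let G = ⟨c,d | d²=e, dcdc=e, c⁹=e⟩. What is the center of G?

An element z ∈ Z(G) iff z commutes with every generator.
For example e is central: e·c = c = c·e; e·d = d = d·e.
Whereas c ∉ Z(G) since c·d = cd ≠ c⁸d = d·c.
Checking each of the 18 elements this way gives Z(G) = {e}, of order 1.

Answer: {e}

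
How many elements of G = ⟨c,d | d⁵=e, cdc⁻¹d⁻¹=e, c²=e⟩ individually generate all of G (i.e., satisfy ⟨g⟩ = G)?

G is cyclic of order 10. An element generates G iff its order is 10, and a cyclic group of order 10 has exactly φ(10) = 4 such elements.

Answer: 4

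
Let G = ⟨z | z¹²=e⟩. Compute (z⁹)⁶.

Compute successive powers of (z⁹), reducing at each step:
  (z⁹)²: (z⁹) · z⁹ = z⁶
  (z⁹)³: (z⁶) · z⁹ = z³
  (z⁹)⁴: (z³) · z⁹ = e
  (z⁹)⁵: e · z⁹ = z⁹
  (z⁹)⁶: (z⁹) · z⁹ = z⁶

Answer: z⁶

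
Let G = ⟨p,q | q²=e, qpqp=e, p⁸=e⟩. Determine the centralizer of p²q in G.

⟨p²q⟩ ⊆ C_G(p²q) since powers of p²q commute with p²q; so |C_G(p²q)| ≥ |⟨p²q⟩| = 2.
By orbit–stabilizer, |C_G(p²q)| = |G| / |conj. class of p²q| = 16 / 4 = 4.
The 4 elements commuting with p²q are {e, p⁴, p²q, p⁶q}.

Answer: {e, p⁴, p²q, p⁶q}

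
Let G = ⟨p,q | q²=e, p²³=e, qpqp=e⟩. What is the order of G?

Enumerate words in the generators, reducing via the relations: the distinct elements are
  {e, p, q, pq, p², p³, p⁴, p⁵, p⁶, p⁷, p⁸, p⁹, p²q, p²², p²¹, p²⁰, p³q, p¹², p¹³, p¹¹, p¹⁰, p¹⁴, p¹⁵, p¹⁶, p¹⁷, p¹⁸, p¹⁹, p⁴q, p⁵q, p⁶q, p⁷q, p⁸q, p⁹q, p²²q, p²¹q, p²⁰q, p¹²q, p¹³q, p¹¹q, p¹⁰q, p¹⁴q, p¹⁵q, p¹⁶q, p¹⁷q, p¹⁸q, p¹⁹q}.
No further products give new elements, so |G| = 46.

Answer: 46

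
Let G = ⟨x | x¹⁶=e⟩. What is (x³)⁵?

Compute successive powers of (x³), reducing at each step:
  (x³)²: (x³) · x³ = x⁶
  (x³)³: (x⁶) · x³ = x⁹
  (x³)⁴: (x⁹) · x³ = x¹²
  (x³)⁵: (x¹²) · x³ = x¹⁵

Answer: x¹⁵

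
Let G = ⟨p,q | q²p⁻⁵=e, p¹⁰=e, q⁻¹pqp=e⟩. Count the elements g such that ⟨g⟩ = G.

⟨g⟩ = G would require ord(g) = |G| = 20, but the maximum element order in G is 10 < 20. So G is not cyclic and no single element generates it: the count is 0.

Answer: 0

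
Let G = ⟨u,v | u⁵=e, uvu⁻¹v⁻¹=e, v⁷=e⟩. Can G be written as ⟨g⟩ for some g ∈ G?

|G| = 35. The element uv has order 35 (its powers give 35 distinct elements), so ⟨uv⟩ = G and G is cyclic.

Answer: Yes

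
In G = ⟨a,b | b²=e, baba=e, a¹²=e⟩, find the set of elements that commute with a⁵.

⟨a⁵⟩ ⊆ C_G(a⁵) since powers of a⁵ commute with a⁵; so |C_G(a⁵)| ≥ |⟨a⁵⟩| = 12.
By orbit–stabilizer, |C_G(a⁵)| = |G| / |conj. class of a⁵| = 24 / 2 = 12.
The 12 elements commuting with a⁵ are {e, a, a², a³, a⁴, a⁵, a⁶, a⁷, a⁸, a⁹, a¹⁰, a¹¹}.

Answer: {e, a, a², a³, a⁴, a⁵, a⁶, a⁷, a⁸, a⁹, a¹⁰, a¹¹}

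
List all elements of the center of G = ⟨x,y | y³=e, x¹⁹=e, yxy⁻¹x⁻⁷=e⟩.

An element z ∈ Z(G) iff z commutes with every generator.
For example e is central: e·x = x = x·e; e·y = y = y·e.
Whereas x ∉ Z(G) since x·y = xy ≠ x⁷y = y·x.
Checking each of the 57 elements this way gives Z(G) = {e}, of order 1.

Answer: {e}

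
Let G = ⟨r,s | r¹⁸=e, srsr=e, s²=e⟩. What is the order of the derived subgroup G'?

G' = [G, G] is generated by all commutators. The generator-pair commutators are: [r, s] = r².
The subgroup they normally generate is {e, r², r⁴, r⁶, r⁸, r¹⁰, r¹², r¹⁴, r¹⁶}, of order 9.
Check: |G/G'| = 36/9 = 4 is the order of the abelianisation.

Answer: 9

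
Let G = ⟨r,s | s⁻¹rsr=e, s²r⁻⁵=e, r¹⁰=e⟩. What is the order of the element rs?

Compute successive powers until reaching e:
  (rs)¹ = rs, (rs)² = r⁵, (rs)³ = rs⁻¹, (rs)⁴ = e.
The smallest positive k with (rs)ᵏ = e is 4.

Answer: 4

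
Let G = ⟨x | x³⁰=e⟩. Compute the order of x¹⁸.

Compute successive powers until reaching e:
  (x¹⁸)¹ = x¹⁸, (x¹⁸)² = x⁶, (x¹⁸)³ = x²⁴, (x¹⁸)⁴ = x¹², (x¹⁸)⁵ = e.
The smallest positive k with (x¹⁸)ᵏ = e is 5.

Answer: 5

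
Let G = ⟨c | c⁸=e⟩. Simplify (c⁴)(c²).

Compute (c⁴) · (c²) by multiplying left to right and reducing via the relations at each step:
  (c⁴) · c² = c⁶

Answer: c⁶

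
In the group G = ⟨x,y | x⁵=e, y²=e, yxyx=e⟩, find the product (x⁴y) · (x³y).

Compute (x⁴y) · (x³y) by multiplying left to right and reducing via the relations at each step:
  (x⁴y) · x³ = xy
  (xy) · y = x

Answer: x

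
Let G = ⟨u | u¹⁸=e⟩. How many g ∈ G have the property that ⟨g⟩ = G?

G is cyclic of order 18. An element generates G iff its order is 18, and a cyclic group of order 18 has exactly φ(18) = 6 such elements.

Answer: 6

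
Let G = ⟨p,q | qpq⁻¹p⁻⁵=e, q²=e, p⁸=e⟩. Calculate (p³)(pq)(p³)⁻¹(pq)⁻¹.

[(p³), (pq)] = (p³)·(pq)·(p³)⁻¹·(pq)⁻¹.
  (p³) · (pq) = p⁴q
  (p⁴q) · (p⁵) = p⁵q
  (p⁵q) · (p³q) = p⁴

Answer: p⁴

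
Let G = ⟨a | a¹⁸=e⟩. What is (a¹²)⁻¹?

The order of (a¹²) is 3 (smallest k with (a¹²)ᵏ = e), so (a¹²)⁻¹ = (a¹²)² = a⁶.
Check: (a¹²) · (a⁶) → (a¹²) · a⁶ = e, giving e as required.

Answer: a⁶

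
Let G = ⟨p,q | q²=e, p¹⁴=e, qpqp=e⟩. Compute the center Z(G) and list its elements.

An element z ∈ Z(G) iff z commutes with every generator.
For example p⁷ is central: (p⁷)·p = p⁸ = p·(p⁷); (p⁷)·q = p⁷q = q·(p⁷).
Whereas p ∉ Z(G) since p·q = pq ≠ p¹³q = q·p.
Checking each of the 28 elements this way gives Z(G) = {e, p⁷}, of order 2.

Answer: {e, p⁷}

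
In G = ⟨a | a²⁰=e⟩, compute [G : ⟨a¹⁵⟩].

First find ord(a¹⁵) by computing successive powers:
  (a¹⁵)¹ = a¹⁵, (a¹⁵)² = a¹⁰, (a¹⁵)³ = a⁵, (a¹⁵)⁴ = e.
So |⟨a¹⁵⟩| = ord(a¹⁵) = 4. With |G| = 20, by Lagrange [G : ⟨a¹⁵⟩] = 20/4 = 5.

Answer: 5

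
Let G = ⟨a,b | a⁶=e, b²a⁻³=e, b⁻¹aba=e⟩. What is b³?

Compute successive powers of b, reducing at each step:
  b²: b · b = a³
  b³: (a³) · b = b⁻¹

Answer: b⁻¹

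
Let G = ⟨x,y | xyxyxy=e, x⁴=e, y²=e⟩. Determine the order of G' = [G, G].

G' = [G, G] is generated by all commutators. The generator-pair commutators are: [x, y] = x²yx.
The subgroup they normally generate is {e, x², xy, yx³, x²yx, x³y, x²yx³, yx, xyx², yx²y, x²yx²y, x³yx²}, of order 12.
Check: |G/G'| = 24/12 = 2 is the order of the abelianisation.

Answer: 12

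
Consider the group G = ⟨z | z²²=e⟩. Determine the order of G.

G is generated by a single element, so G is cyclic. The relator gives z²² = e and no smaller power is forced to be e, so the 22 powers {e, z, z², z³, z⁴, z⁵, z⁶, z⁷, z⁸, z⁹, z²¹, z²⁰, z¹², z¹³, z¹¹, z¹⁰, z¹⁴, z¹⁵, z¹⁶, z¹⁷, z¹⁸, z¹⁹} are distinct. Hence |G| = 22.

Answer: 22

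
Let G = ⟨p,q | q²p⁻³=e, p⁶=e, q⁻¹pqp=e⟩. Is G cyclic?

Every cyclic group is abelian. But p·q = pq while q·p = p²q⁻¹, so p·q ≠ q·p and G is not abelian. Hence G is not cyclic.

Answer: No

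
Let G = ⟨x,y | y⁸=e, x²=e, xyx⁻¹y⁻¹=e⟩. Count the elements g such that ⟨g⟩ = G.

⟨g⟩ = G would require ord(g) = |G| = 16, but the maximum element order in G is 8 < 16. So G is not cyclic and no single element generates it: the count is 0.

Answer: 0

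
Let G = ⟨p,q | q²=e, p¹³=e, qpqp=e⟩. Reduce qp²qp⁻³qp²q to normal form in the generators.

Multiply left to right, reducing at each step:
  q · p² = p¹¹q
  (p¹¹q) · q = p¹¹
  (p¹¹) · p⁻³ = p⁸
  (p⁸) · q = p⁸q
  (p⁸q) · p² = p⁶q
  (p⁶q) · q = p⁶

Answer: p⁶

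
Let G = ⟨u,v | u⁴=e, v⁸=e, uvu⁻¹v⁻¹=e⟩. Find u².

Compute successive powers of u, reducing at each step:
  u²: u · u = u²

Answer: u²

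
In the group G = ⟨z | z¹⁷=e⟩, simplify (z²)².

Compute successive powers of (z²), reducing at each step:
  (z²)²: (z²) · z² = z⁴

Answer: z⁴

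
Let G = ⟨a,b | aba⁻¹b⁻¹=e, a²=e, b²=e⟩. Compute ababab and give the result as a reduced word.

Multiply left to right, reducing at each step:
  a · b = ab
  (ab) · a = b
  b · b = e
  e · a = a
  a · b = ab

Answer: ab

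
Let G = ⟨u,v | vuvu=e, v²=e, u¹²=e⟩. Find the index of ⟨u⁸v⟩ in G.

First find ord(u⁸v) by computing successive powers:
  (u⁸v)¹ = u⁸v, (u⁸v)² = e.
So |⟨u⁸v⟩| = ord(u⁸v) = 2. With |G| = 24, by Lagrange [G : ⟨u⁸v⟩] = 24/2 = 12.

Answer: 12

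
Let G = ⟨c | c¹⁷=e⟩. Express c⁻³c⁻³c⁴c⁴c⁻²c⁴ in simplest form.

Multiply left to right, reducing at each step:
  (c¹⁴) · c⁻³ = c¹¹
  (c¹¹) · c⁴ = c¹⁵
  (c¹⁵) · c⁴ = c²
  (c²) · c⁻² = e
  e · c⁴ = c⁴

Answer: c⁴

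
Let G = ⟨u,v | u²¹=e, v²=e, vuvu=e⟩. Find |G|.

Enumerate words in the generators, reducing via the relations: the distinct elements are
  {e, u, v, uv, u², u³, u⁴, u⁵, u⁶, u⁷, u⁸, u⁹, u²v, u²⁰, u³v, u¹², u¹³, u¹¹, u¹⁰, u¹⁴, u¹⁵, u¹⁶, u¹⁷, u¹⁸, u¹⁹, u⁴v, u⁵v, u⁶v, u⁷v, u⁸v, u⁹v, u²⁰v, u¹²v, u¹³v, u¹¹v, u¹⁰v, u¹⁴v, u¹⁵v, u¹⁶v, u¹⁷v, u¹⁸v, u¹⁹v}.
No further products give new elements, so |G| = 42.

Answer: 42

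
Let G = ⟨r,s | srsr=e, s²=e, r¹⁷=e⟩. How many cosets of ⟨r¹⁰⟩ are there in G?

First find ord(r¹⁰) by computing successive powers:
  (r¹⁰)¹ = r¹⁰, (r¹⁰)² = r³, (r¹⁰)³ = r¹³, (r¹⁰)⁴ = r⁶, (r¹⁰)⁵ = r¹⁶, (r¹⁰)⁶ = r⁹, (r¹⁰)⁷ = r², (r¹⁰)⁸ = r¹², (r¹⁰)⁹ = r⁵, (r¹⁰)¹⁰ = r¹⁵, (r¹⁰)¹¹ = r⁸, (r¹⁰)¹² = r, (r¹⁰)¹³ = r¹¹, (r¹⁰)¹⁴ = r⁴, (r¹⁰)¹⁵ = r¹⁴, (r¹⁰)¹⁶ = r⁷, (r¹⁰)¹⁷ = e.
So |⟨r¹⁰⟩| = ord(r¹⁰) = 17. With |G| = 34, by Lagrange [G : ⟨r¹⁰⟩] = 34/17 = 2.

Answer: 2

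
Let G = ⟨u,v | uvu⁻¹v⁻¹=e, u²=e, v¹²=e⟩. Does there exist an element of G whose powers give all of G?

|G| = 24, but the maximum element order in G is 12 < 24. No single element generates all of G, so G is not cyclic.

Answer: No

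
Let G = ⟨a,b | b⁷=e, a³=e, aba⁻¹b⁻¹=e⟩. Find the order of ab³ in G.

Compute successive powers until reaching e:
  (ab³)¹ = ab³, (ab³)² = a²b⁶, (ab³)³ = b², (ab³)⁴ = ab⁵, (ab³)⁵ = a²b, (ab³)⁶ = b⁴, (ab³)⁷ = a, (ab³)⁸ = a²b³, (ab³)⁹ = b⁶, (ab³)¹⁰ = ab², (ab³)¹¹ = a²b⁵, (ab³)¹² = b, (ab³)¹³ = ab⁴, (ab³)¹⁴ = a², (ab³)¹⁵ = b³, (ab³)¹⁶ = ab⁶, (ab³)¹⁷ = a²b², (ab³)¹⁸ = b⁵, (ab³)¹⁹ = ab, (ab³)²⁰ = a²b⁴, (ab³)²¹ = e.
The smallest positive k with (ab³)ᵏ = e is 21.

Answer: 21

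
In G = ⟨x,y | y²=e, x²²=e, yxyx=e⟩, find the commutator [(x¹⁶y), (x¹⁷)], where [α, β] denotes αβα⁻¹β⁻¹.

[(x¹⁶y), (x¹⁷)] = (x¹⁶y)·(x¹⁷)·(x¹⁶y)⁻¹·(x¹⁷)⁻¹.
  (x¹⁶y) · (x¹⁷) = x²¹y
  (x²¹y) · (x¹⁶y) = x⁵
  (x⁵) · (x⁵) = x¹⁰

Answer: x¹⁰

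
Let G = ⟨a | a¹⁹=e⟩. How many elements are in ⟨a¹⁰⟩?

|⟨a¹⁰⟩| equals the order of a¹⁰. Compute successive powers until reaching e:
  (a¹⁰)¹ = a¹⁰, (a¹⁰)² = a, (a¹⁰)³ = a¹¹, (a¹⁰)⁴ = a², (a¹⁰)⁵ = a¹², (a¹⁰)⁶ = a³, (a¹⁰)⁷ = a¹³, (a¹⁰)⁸ = a⁴, (a¹⁰)⁹ = a¹⁴, (a¹⁰)¹⁰ = a⁵, (a¹⁰)¹¹ = a¹⁵, (a¹⁰)¹² = a⁶, (a¹⁰)¹³ = a¹⁶, (a¹⁰)¹⁴ = a⁷, (a¹⁰)¹⁵ = a¹⁷, (a¹⁰)¹⁶ = a⁸, (a¹⁰)¹⁷ = a¹⁸, (a¹⁰)¹⁸ = a⁹, (a¹⁰)¹⁹ = e.
The smallest positive k with (a¹⁰)ᵏ = e is 19, so |⟨a¹⁰⟩| = 19.

Answer: 19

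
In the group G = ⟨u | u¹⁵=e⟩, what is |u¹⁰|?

Compute successive powers until reaching e:
  (u¹⁰)¹ = u¹⁰, (u¹⁰)² = u⁵, (u¹⁰)³ = e.
The smallest positive k with (u¹⁰)ᵏ = e is 3.

Answer: 3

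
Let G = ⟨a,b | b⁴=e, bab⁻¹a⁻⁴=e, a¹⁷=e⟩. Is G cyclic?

Every cyclic group is abelian. But a·b = ab while b·a = a⁴b, so a·b ≠ b·a and G is not abelian. Hence G is not cyclic.

Answer: No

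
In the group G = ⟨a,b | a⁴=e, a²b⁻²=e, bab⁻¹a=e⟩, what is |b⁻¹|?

Compute successive powers until reaching e:
  (b⁻¹)¹ = b⁻¹, (b⁻¹)² = a², (b⁻¹)³ = b, (b⁻¹)⁴ = e.
The smallest positive k with (b⁻¹)ᵏ = e is 4.

Answer: 4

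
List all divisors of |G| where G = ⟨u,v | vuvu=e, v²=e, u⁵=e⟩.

|G| = 10 = 2 · 5. By Lagrange's theorem the order of any subgroup divides 10; the divisors of 10 are 1, 2, 5, 10.

Answer: 1, 2, 5, 10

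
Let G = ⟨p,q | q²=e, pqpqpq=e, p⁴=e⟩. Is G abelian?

p·q = pq but q·p = qp, so p·q ≠ q·p and G is not abelian.

Answer: No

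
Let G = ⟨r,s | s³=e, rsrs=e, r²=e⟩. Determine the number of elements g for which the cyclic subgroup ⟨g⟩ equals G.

⟨g⟩ = G would require ord(g) = |G| = 6, but the maximum element order in G is 3 < 6. So G is not cyclic and no single element generates it: the count is 0.

Answer: 0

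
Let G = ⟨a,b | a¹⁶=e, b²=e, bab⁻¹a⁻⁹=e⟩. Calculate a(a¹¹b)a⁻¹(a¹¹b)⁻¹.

[a, (a¹¹b)] = a·(a¹¹b)·a⁻¹·(a¹¹b)⁻¹.
  a · (a¹¹b) = a¹²b
  (a¹²b) · (a¹⁵) = a³b
  (a³b) · (a¹³b) = a⁸

Answer: a⁸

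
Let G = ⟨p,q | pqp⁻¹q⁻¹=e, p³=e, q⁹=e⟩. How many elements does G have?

Enumerate words in the generators, reducing via the relations: the distinct elements are
  {e, p, q, pq, p², q², q³, q⁴, q⁵, q⁶, q⁷, q⁸, pq², pq³, pq⁴, pq⁵, pq⁶, pq⁷, pq⁸, p²q, p²q², p²q³, p²q⁴, p²q⁵, p²q⁶, p²q⁷, p²q⁸}.
No further products give new elements, so |G| = 27.

Answer: 27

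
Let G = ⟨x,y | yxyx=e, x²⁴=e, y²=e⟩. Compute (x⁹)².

Compute successive powers of (x⁹), reducing at each step:
  (x⁹)²: (x⁹) · x⁹ = x¹⁸

Answer: x¹⁸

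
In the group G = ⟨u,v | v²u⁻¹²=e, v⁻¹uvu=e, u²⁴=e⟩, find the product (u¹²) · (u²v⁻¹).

Compute (u¹²) · (u²v⁻¹) by multiplying left to right and reducing via the relations at each step:
  (u¹²) · u² = u¹⁴
  (u¹⁴) · v⁻¹ = u²v

Answer: u²v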